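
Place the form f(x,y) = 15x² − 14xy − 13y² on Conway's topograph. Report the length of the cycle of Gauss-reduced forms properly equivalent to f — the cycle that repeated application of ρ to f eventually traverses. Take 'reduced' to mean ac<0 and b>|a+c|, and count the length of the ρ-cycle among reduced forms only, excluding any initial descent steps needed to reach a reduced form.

D = 976, ⌊√D⌋ = 31
descent: ρ → (-13,14,15)  [lands on river]
river: ρ → (15,16,-12)
river: ρ → (-12,8,19)
river: ρ → (19,30,-1)
river: ρ → (-1,30,19)
river: ρ → (19,8,-12)
river: ρ → (-12,16,15)
river: ρ → (15,14,-13)
river: ρ → (-13,12,16)
river: ρ → (16,20,-9)
river: ρ → (-9,16,20)
river: ρ → (20,24,-5)
river: ρ → (-5,26,15)
river: ρ → (15,4,-16)
river: ρ → (-16,28,3)
river: ρ → (3,26,-25)
river: ρ → (-25,24,4)
river: ρ → (4,24,-25)
river: ρ → (-25,26,3)
river: ρ → (3,28,-16)
river: ρ → (-16,4,15)
river: ρ → (15,26,-5)
river: ρ → (-5,24,20)
river: ρ → (20,16,-9)
river: ρ → (-9,20,16)
river: ρ → (16,12,-13)
ρ-cycle length = 26 (tail of 1 descent step not counted)

26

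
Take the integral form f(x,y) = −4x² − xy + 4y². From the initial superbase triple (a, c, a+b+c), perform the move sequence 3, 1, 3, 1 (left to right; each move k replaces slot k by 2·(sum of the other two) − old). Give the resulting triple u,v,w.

start (-4,4,-1) = (f(1,0),f(0,1),f(1,1))
replace slot 3: 2·((-4)+4) − (-1) = 1 → (-4,4,1)
replace slot 1: 2·(4+1) − (-4) = 14 → (14,4,1)
replace slot 3: 2·(14+4) − 1 = 35 → (14,4,35)
replace slot 1: 2·(4+35) − 14 = 64 → (64,4,35)

64,4,35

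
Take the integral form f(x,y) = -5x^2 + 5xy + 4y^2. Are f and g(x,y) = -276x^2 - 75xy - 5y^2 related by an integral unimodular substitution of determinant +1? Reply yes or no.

D₁ = 105, D₂ = 105
river cycle of f (length 6): (4, 3, -6), (-6, 9, 1), (1, 9, -6), (-6, 3, 4), (4, 5, -5), (-5, 5, 4)
river cycle of g (length 6): (-5, 5, 4), (4, 3, -6), (-6, 9, 1), (1, 9, -6), (-6, 3, 4), (4, 5, -5)
cycles coincide ⇒ equivalent

yes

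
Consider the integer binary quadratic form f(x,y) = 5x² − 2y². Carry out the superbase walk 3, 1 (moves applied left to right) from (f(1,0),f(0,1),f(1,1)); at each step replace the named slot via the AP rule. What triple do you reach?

start (5,-2,3) = (f(1,0),f(0,1),f(1,1))
replace slot 3: 2·(5+(-2)) − 3 = 3 → (5,-2,3)
replace slot 1: 2·((-2)+3) − 5 = -3 → (-3,-2,3)

-3,-2,3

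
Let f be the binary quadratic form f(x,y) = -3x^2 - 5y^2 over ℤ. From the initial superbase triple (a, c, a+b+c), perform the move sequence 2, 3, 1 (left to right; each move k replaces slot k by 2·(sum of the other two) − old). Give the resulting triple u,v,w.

start (-3,-5,-8) = (f(1,0),f(0,1),f(1,1))
replace slot 2: 2·((-3)+(-8)) − (-5) = -17 → (-3,-17,-8)
replace slot 3: 2·((-3)+(-17)) − (-8) = -32 → (-3,-17,-32)
replace slot 1: 2·((-17)+(-32)) − (-3) = -95 → (-95,-17,-32)

-95,-17,-32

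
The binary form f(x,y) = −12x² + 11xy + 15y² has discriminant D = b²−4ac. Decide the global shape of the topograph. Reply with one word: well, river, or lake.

D = b²−4ac = 11² − 4·(-12)·15 = 841
D = 29² is a perfect square ⇒ form factors over ℤ ⇒ lakes

lake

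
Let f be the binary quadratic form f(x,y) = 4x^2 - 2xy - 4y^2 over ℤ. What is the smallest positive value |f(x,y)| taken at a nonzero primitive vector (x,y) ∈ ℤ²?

descent: ρ → (-4,2,4)  [lands on river]
river: ρ → (4,6,-2)
river: ρ → (-2,6,4)
river: ρ → (4,2,-4)
river: ρ → (-4,6,2)
river: ρ → (2,6,-4)
closes: descent 1, river 6
min |a| on river = 2

2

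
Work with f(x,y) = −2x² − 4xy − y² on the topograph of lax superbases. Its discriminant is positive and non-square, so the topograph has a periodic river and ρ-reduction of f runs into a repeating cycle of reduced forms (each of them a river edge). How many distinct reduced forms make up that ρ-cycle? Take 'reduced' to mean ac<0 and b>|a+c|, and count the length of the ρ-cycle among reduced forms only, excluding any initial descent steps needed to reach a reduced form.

D = 8, ⌊√D⌋ = 2
descent: ρ → (-1,2,1)  [lands on river]
river: ρ → (1,2,-1)
ρ-cycle length = 2 (tail of 1 descent step not counted)

2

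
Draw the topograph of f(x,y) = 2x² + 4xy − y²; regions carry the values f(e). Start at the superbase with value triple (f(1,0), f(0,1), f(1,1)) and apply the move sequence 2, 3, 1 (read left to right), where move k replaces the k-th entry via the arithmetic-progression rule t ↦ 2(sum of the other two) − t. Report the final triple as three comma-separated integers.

start (2,-1,5) = (f(1,0),f(0,1),f(1,1))
replace slot 2: 2·(2+5) − (-1) = 15 → (2,15,5)
replace slot 3: 2·(2+15) − 5 = 29 → (2,15,29)
replace slot 1: 2·(15+29) − 2 = 86 → (86,15,29)

86,15,29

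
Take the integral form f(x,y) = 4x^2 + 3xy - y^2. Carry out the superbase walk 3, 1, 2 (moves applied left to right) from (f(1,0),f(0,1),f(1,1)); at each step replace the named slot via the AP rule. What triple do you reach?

start (4,-1,6) = (f(1,0),f(0,1),f(1,1))
replace slot 3: 2·(4+(-1)) − 6 = 0 → (4,-1,0)
replace slot 1: 2·((-1)+0) − 4 = -6 → (-6,-1,0)
replace slot 2: 2·((-6)+0) − (-1) = -11 → (-6,-11,0)

-6,-11,0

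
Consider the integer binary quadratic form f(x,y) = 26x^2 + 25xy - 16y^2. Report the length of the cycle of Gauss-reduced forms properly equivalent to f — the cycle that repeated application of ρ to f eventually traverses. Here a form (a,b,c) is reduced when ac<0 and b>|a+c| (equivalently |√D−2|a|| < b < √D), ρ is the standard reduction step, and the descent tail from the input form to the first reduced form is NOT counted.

D = 2289, ⌊√D⌋ = 47
river: ρ → (-16,39,12)
river: ρ → (12,33,-25)
river: ρ → (-25,17,20)
river: ρ → (20,23,-22)
river: ρ → (-22,21,21)
river: ρ → (21,21,-22)
river: ρ → (-22,23,20)
river: ρ → (20,17,-25)
river: ρ → (-25,33,12)
river: ρ → (12,39,-16)
river: ρ → (-16,25,26)
river: ρ → (26,27,-15)
river: ρ → (-15,33,20)
river: ρ → (20,47,-1)
river: ρ → (-1,47,20)
river: ρ → (20,33,-15)
river: ρ → (-15,27,26)
river: ρ → (26,25,-16)
ρ-cycle length = 18 (tail of 0 descent steps not counted)

18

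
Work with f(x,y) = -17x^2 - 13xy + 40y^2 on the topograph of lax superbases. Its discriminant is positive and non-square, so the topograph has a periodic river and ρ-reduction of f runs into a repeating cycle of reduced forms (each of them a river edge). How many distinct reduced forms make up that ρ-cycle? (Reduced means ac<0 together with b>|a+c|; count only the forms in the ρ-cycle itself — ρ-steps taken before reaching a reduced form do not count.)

D = 2889, ⌊√D⌋ = 53
descent: ρ → (40,13,-17)
descent: ρ → (-17,21,36)  [lands on river]
river: ρ → (36,51,-2)
river: ρ → (-2,53,10)
river: ρ → (10,47,-17)
ρ-cycle length = 4 (tail of 2 descent steps not counted)

4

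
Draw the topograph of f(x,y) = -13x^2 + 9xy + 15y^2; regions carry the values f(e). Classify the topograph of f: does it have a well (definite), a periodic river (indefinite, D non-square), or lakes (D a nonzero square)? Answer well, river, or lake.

D = b²−4ac = 9² − 4·(-13)·15 = 861
D > 0 non-square ⇒ indefinite ⇒ periodic river

river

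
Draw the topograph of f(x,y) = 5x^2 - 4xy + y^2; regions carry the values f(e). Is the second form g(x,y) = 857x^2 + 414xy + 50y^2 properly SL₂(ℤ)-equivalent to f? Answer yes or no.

D₁ = -4, D₂ = -4
f: flip: (5,-4,1)→(1,4,5)
f: translate: b→0 (≡4 mod 2), so (1,4,5)→(1,0,1)
f: reduced (well bottom): (1,0,1) with a≤c, −a<b≤a
g: flip: (857,414,50)→(50,-414,857)
g: translate: b→-14 (≡-414 mod 100), so (50,-414,857)→(50,-14,1)
g: flip: (50,-14,1)→(1,14,50)
g: translate: b→0 (≡14 mod 2), so (1,14,50)→(1,0,1)
g: reduced (well bottom): (1,0,1) with a≤c, −a<b≤a
reduced forms (1, 0, 1) vs (1, 0, 1) ⇒ equivalent

yes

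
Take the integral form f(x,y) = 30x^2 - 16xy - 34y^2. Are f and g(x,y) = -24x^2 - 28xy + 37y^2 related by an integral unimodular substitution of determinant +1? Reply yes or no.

D₁ = 4336, D₂ = 4336
river cycle of f (length 24): (-34, 16, 30), (30, 44, -20), (-20, 36, 38), (38, 40, -18), (-18, 32, 46), (46, 60, -4), (-4, 60, 46), (46, 32, -18), (-18, 40, 38), (38, 36, -20), … (14 more)
river cycle of g (length 44): (37, 28, -24), (-24, 20, 41), (41, 62, -3), (-3, 64, 20), (20, 56, -15), (-15, 64, 4), (4, 64, -15), (-15, 56, 20), (20, 64, -3), (-3, 62, 41), … (34 more)
cycles differ ⇒ inequivalent

no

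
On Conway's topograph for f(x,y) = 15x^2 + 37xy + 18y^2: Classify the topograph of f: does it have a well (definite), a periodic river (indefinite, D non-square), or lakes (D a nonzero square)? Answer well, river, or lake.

D = b²−4ac = 37² − 4·15·18 = 289
D = 17² is a perfect square ⇒ form factors over ℤ ⇒ lakes

lake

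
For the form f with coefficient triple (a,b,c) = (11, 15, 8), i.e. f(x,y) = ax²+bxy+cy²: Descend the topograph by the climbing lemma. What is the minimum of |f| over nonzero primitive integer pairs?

translate: b→-7 (≡15 mod 22), so (11,15,8)→(11,-7,4)
flip: (11,-7,4)→(4,7,11)
translate: b→-1 (≡7 mod 8), so (4,7,11)→(4,-1,8)
reduced (well bottom): (4,-1,8) with a≤c, −a<b≤a
well minimum = a = 4

4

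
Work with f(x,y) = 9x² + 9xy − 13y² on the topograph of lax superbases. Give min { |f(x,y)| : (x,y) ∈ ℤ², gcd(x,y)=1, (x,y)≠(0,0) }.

river: ρ → (-13,17,5)
river: ρ → (5,23,-1)
river: ρ → (-1,23,5)
river: ρ → (5,17,-13)
river: ρ → (-13,9,9)
river: ρ → (9,9,-13)
closes: descent 0, river 6
min |a| on river = 1

1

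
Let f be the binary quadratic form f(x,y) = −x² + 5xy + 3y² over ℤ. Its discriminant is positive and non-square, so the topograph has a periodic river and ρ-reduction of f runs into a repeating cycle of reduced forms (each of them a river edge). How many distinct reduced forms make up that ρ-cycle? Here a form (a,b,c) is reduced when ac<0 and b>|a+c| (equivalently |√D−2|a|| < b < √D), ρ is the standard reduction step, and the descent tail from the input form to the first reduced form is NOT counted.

D = 37, ⌊√D⌋ = 6
river: ρ → (3,1,-3)
river: ρ → (-3,5,1)
river: ρ → (1,5,-3)
river: ρ → (-3,1,3)
river: ρ → (3,5,-1)
river: ρ → (-1,5,3)
ρ-cycle length = 6 (tail of 0 descent steps not counted)

6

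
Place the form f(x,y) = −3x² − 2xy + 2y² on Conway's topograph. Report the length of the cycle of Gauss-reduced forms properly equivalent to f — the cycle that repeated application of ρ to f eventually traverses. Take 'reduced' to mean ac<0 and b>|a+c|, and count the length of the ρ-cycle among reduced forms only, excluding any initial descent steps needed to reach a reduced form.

D = 28, ⌊√D⌋ = 5
descent: ρ → (2,2,-3)  [lands on river]
river: ρ → (-3,4,1)
river: ρ → (1,4,-3)
river: ρ → (-3,2,2)
ρ-cycle length = 4 (tail of 1 descent step not counted)

4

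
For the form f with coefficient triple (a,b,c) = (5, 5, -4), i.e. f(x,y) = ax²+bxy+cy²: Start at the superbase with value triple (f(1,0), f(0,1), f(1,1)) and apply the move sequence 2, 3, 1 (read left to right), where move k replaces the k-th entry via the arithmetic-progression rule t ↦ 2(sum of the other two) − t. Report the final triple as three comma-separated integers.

start (5,-4,6) = (f(1,0),f(0,1),f(1,1))
replace slot 2: 2·(5+6) − (-4) = 26 → (5,26,6)
replace slot 3: 2·(5+26) − 6 = 56 → (5,26,56)
replace slot 1: 2·(26+56) − 5 = 159 → (159,26,56)

159,26,56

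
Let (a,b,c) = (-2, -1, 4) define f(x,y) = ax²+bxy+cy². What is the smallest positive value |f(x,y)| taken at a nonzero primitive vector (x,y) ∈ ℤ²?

descent: ρ → (4,1,-2)
descent: ρ → (-2,3,3)  [lands on river]
river: ρ → (3,3,-2)
river: ρ → (-2,5,1)
river: ρ → (1,5,-2)
closes: descent 2, river 4
min |a| on river = 1

1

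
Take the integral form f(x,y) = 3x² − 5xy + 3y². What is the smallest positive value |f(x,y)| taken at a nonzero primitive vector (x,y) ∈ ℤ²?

translate: b→1 (≡-5 mod 6), so (3,-5,3)→(3,1,1)
flip: (3,1,1)→(1,-1,3)
translate: b→1 (≡-1 mod 2), so (1,-1,3)→(1,1,3)
reduced (well bottom): (1,1,3) with a≤c, −a<b≤a
well minimum = a = 1

1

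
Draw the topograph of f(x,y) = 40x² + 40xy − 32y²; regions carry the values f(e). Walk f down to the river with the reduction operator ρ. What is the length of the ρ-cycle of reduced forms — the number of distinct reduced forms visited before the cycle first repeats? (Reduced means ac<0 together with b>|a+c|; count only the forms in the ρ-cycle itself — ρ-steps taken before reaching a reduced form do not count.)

D = 6720, ⌊√D⌋ = 81
river: ρ → (-32,24,48)
river: ρ → (48,72,-8)
river: ρ → (-8,72,48)
river: ρ → (48,24,-32)
river: ρ → (-32,40,40)
river: ρ → (40,40,-32)
ρ-cycle length = 6 (tail of 0 descent steps not counted)

6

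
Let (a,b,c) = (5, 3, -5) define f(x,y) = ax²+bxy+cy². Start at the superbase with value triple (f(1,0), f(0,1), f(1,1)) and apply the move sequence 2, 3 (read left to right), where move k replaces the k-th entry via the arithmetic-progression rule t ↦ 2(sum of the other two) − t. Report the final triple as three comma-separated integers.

start (5,-5,3) = (f(1,0),f(0,1),f(1,1))
replace slot 2: 2·(5+3) − (-5) = 21 → (5,21,3)
replace slot 3: 2·(5+21) − 3 = 49 → (5,21,49)

5,21,49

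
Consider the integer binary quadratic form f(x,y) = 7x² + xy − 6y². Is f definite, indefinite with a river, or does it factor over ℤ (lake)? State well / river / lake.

D = b²−4ac = 1² − 4·7·(-6) = 169
D = 13² is a perfect square ⇒ form factors over ℤ ⇒ lakes

lake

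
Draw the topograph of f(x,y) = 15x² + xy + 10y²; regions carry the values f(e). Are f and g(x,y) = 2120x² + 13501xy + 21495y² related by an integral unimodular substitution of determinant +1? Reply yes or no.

D₁ = -599, D₂ = -599
f: flip: (15,1,10)→(10,-1,15)
f: reduced (well bottom): (10,-1,15) with a≤c, −a<b≤a
g: translate: b→781 (≡13501 mod 4240), so (2120,13501,21495)→(2120,781,72)
g: flip: (2120,781,72)→(72,-781,2120)
g: translate: b→-61 (≡-781 mod 144), so (72,-781,2120)→(72,-61,15)
g: flip: (72,-61,15)→(15,61,72)
g: translate: b→1 (≡61 mod 30), so (15,61,72)→(15,1,10)
g: flip: (15,1,10)→(10,-1,15)
g: reduced (well bottom): (10,-1,15) with a≤c, −a<b≤a
reduced forms (10, -1, 15) vs (10, -1, 15) ⇒ equivalent

yes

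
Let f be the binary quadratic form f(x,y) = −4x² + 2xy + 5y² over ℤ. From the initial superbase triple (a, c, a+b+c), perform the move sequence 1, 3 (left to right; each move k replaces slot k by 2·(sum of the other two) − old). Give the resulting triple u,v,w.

start (-4,5,3) = (f(1,0),f(0,1),f(1,1))
replace slot 1: 2·(5+3) − (-4) = 20 → (20,5,3)
replace slot 3: 2·(20+5) − 3 = 47 → (20,5,47)

20,5,47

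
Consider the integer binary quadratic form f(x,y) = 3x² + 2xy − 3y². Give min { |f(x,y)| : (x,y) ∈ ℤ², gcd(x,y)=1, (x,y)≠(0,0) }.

river: ρ → (-3,4,2)
river: ρ → (2,4,-3)
river: ρ → (-3,2,3)
river: ρ → (3,4,-2)
river: ρ → (-2,4,3)
river: ρ → (3,2,-3)
closes: descent 0, river 6
min |a| on river = 2

2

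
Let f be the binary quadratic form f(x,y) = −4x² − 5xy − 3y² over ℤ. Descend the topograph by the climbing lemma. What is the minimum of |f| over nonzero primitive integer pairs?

translate: b→-3 (≡5 mod 8), so (4,5,3)→(4,-3,2)
flip: (4,-3,2)→(2,3,4)
translate: b→-1 (≡3 mod 4), so (2,3,4)→(2,-1,3)
reduced (well bottom): (2,-1,3) with a≤c, −a<b≤a
well minimum |f| = |-2| = 2 (negative-definite)

2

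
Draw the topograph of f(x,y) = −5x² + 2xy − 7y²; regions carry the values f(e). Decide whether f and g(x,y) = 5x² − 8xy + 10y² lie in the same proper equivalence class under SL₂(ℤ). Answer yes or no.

D₁ = -136, D₂ = -136
f is negative-definite; reduce −f:
−f: reduced (well bottom): (5,-2,7) with a≤c, −a<b≤a
flip sign back: reduced form of f is (-5,2,-7)
g: translate: b→2 (≡-8 mod 10), so (5,-8,10)→(5,2,7)
g: reduced (well bottom): (5,2,7) with a≤c, −a<b≤a
reduced forms (-5, 2, -7) vs (5, 2, 7) ⇒ inequivalent

no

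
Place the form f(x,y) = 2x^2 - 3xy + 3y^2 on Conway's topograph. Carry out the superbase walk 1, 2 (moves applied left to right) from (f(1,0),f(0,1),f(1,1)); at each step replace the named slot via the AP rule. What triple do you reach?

start (2,3,2) = (f(1,0),f(0,1),f(1,1))
replace slot 1: 2·(3+2) − 2 = 8 → (8,3,2)
replace slot 2: 2·(8+2) − 3 = 17 → (8,17,2)

8,17,2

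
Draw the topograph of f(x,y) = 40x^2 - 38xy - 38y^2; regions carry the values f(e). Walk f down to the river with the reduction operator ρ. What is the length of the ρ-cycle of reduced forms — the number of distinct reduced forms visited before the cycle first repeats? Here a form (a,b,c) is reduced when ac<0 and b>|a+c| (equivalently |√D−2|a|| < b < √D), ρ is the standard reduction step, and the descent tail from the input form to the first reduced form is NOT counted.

D = 7524, ⌊√D⌋ = 86
descent: ρ → (-38,38,40)  [lands on river]
river: ρ → (40,42,-36)
river: ρ → (-36,30,46)
river: ρ → (46,62,-20)
river: ρ → (-20,58,52)
river: ρ → (52,46,-26)
river: ρ → (-26,58,40)
river: ρ → (40,22,-44)
river: ρ → (-44,66,18)
river: ρ → (18,78,-20)
river: ρ → (-20,82,10)
river: ρ → (10,78,-36)
river: ρ → (-36,66,22)
river: ρ → (22,66,-36)
river: ρ → (-36,78,10)
river: ρ → (10,82,-20)
river: ρ → (-20,78,18)
river: ρ → (18,66,-44)
river: ρ → (-44,22,40)
river: ρ → (40,58,-26)
river: ρ → (-26,46,52)
river: ρ → (52,58,-20)
river: ρ → (-20,62,46)
river: ρ → (46,30,-36)
river: ρ → (-36,42,40)
river: ρ → (40,38,-38)
ρ-cycle length = 26 (tail of 1 descent step not counted)

26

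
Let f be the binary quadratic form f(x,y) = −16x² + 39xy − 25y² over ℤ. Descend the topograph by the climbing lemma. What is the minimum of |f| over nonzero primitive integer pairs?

translate: b→-7 (≡-39 mod 32), so (16,-39,25)→(16,-7,2)
flip: (16,-7,2)→(2,7,16)
translate: b→-1 (≡7 mod 4), so (2,7,16)→(2,-1,10)
reduced (well bottom): (2,-1,10) with a≤c, −a<b≤a
well minimum |f| = |-2| = 2 (negative-definite)

2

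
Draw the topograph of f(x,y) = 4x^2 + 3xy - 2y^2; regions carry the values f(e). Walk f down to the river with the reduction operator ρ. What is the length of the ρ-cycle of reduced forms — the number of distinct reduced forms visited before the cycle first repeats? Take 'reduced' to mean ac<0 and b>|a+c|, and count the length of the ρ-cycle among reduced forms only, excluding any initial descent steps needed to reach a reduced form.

D = 41, ⌊√D⌋ = 6
river: ρ → (-2,5,2)
river: ρ → (2,3,-4)
river: ρ → (-4,5,1)
river: ρ → (1,5,-4)
river: ρ → (-4,3,2)
river: ρ → (2,5,-2)
river: ρ → (-2,3,4)
river: ρ → (4,5,-1)
river: ρ → (-1,5,4)
river: ρ → (4,3,-2)
ρ-cycle length = 10 (tail of 0 descent steps not counted)

10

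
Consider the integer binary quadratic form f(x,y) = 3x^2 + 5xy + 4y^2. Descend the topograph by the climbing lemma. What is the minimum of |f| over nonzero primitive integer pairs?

translate: b→-1 (≡5 mod 6), so (3,5,4)→(3,-1,2)
flip: (3,-1,2)→(2,1,3)
reduced (well bottom): (2,1,3) with a≤c, −a<b≤a
well minimum = a = 2

2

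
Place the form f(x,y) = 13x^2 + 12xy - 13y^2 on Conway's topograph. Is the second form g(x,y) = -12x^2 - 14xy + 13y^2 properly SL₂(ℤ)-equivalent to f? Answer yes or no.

D₁ = 820, D₂ = 820
river cycle of f (length 12): (-13, 14, 12), (12, 10, -15), (-15, 20, 7), (7, 22, -12), (-12, 26, 3), (3, 28, -3), (-3, 26, 12), (12, 22, -7), (-7, 20, 15), (15, 10, -12), … (2 more)
river cycle of g (length 12): (13, 14, -12), (-12, 10, 15), (15, 20, -7), (-7, 22, 12), (12, 26, -3), (-3, 28, 3), (3, 26, -12), (-12, 22, 7), (7, 20, -15), (-15, 10, 12), … (2 more)
cycles differ ⇒ inequivalent

no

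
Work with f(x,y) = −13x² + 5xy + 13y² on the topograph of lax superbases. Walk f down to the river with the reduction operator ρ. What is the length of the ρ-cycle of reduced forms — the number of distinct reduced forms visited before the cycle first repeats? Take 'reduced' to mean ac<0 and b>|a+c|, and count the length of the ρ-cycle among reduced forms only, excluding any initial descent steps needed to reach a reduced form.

D = 701, ⌊√D⌋ = 26
river: ρ → (13,21,-5)
river: ρ → (-5,19,17)
river: ρ → (17,15,-7)
river: ρ → (-7,13,19)
river: ρ → (19,25,-1)
river: ρ → (-1,25,19)
river: ρ → (19,13,-7)
river: ρ → (-7,15,17)
river: ρ → (17,19,-5)
river: ρ → (-5,21,13)
river: ρ → (13,5,-13)
river: ρ → (-13,21,5)
river: ρ → (5,19,-17)
river: ρ → (-17,15,7)
river: ρ → (7,13,-19)
river: ρ → (-19,25,1)
river: ρ → (1,25,-19)
river: ρ → (-19,13,7)
river: ρ → (7,15,-17)
river: ρ → (-17,19,5)
river: ρ → (5,21,-13)
river: ρ → (-13,5,13)
ρ-cycle length = 22 (tail of 0 descent steps not counted)

22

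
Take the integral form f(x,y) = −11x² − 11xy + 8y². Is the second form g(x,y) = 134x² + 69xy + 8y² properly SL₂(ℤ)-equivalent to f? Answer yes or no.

D₁ = 473, D₂ = 473
river cycle of f (length 4): (8, 11, -11), (-11, 11, 8), (8, 21, -1), (-1, 21, 8)
river cycle of g (length 4): (8, 11, -11), (-11, 11, 8), (8, 21, -1), (-1, 21, 8)
cycles coincide ⇒ equivalent

yes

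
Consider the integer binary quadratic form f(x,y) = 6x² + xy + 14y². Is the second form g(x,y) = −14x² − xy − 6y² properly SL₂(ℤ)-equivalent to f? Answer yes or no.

D₁ = -335, D₂ = -335
f: reduced (well bottom): (6,1,14) with a≤c, −a<b≤a
g is negative-definite; reduce −g:
−g: flip: (14,1,6)→(6,-1,14)
−g: reduced (well bottom): (6,-1,14) with a≤c, −a<b≤a
flip sign back: reduced form of g is (-6,1,-14)
reduced forms (6, 1, 14) vs (-6, 1, -14) ⇒ inequivalent

no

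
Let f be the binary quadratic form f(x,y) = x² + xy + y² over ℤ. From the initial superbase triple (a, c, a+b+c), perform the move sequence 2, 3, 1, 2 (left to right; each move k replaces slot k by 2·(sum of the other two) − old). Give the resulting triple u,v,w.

start (1,1,3) = (f(1,0),f(0,1),f(1,1))
replace slot 2: 2·(1+3) − 1 = 7 → (1,7,3)
replace slot 3: 2·(1+7) − 3 = 13 → (1,7,13)
replace slot 1: 2·(7+13) − 1 = 39 → (39,7,13)
replace slot 2: 2·(39+13) − 7 = 97 → (39,97,13)

39,97,13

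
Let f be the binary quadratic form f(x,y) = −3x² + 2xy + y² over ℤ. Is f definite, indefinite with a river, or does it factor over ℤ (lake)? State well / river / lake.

D = b²−4ac = 2² − 4·(-3)·1 = 16
D = 4² is a perfect square ⇒ form factors over ℤ ⇒ lakes

lake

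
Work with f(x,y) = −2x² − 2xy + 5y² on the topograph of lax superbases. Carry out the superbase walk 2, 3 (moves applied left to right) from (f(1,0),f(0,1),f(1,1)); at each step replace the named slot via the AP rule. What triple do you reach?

start (-2,5,1) = (f(1,0),f(0,1),f(1,1))
replace slot 2: 2·((-2)+1) − 5 = -7 → (-2,-7,1)
replace slot 3: 2·((-2)+(-7)) − 1 = -19 → (-2,-7,-19)

-2,-7,-19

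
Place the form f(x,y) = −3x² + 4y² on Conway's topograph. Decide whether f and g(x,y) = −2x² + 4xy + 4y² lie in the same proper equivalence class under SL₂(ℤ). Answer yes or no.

D₁ = 48, D₂ = 48
river cycle of f (length 2): (-3, 6, 1), (1, 6, -3)
river cycle of g (length 2): (4, 4, -2), (-2, 4, 4)
cycles differ ⇒ inequivalent

no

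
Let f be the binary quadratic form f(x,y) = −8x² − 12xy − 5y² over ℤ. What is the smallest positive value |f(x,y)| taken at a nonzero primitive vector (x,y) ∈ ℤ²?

translate: b→-4 (≡12 mod 16), so (8,12,5)→(8,-4,1)
flip: (8,-4,1)→(1,4,8)
translate: b→0 (≡4 mod 2), so (1,4,8)→(1,0,4)
reduced (well bottom): (1,0,4) with a≤c, −a<b≤a
well minimum |f| = |-1| = 1 (negative-definite)

1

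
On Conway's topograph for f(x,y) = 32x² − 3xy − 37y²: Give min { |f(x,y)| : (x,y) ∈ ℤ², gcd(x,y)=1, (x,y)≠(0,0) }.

descent: ρ → (-37,3,32)
descent: ρ → (32,61,-8)  [lands on river]
river: ρ → (-8,67,8)
river: ρ → (8,61,-32)
river: ρ → (-32,67,2)
river: ρ → (2,65,-65)
river: ρ → (-65,65,2)
river: ρ → (2,67,-32)
river: ρ → (-32,61,8)
river: ρ → (8,67,-8)
river: ρ → (-8,61,32)
river: ρ → (32,67,-2)
river: ρ → (-2,65,65)
river: ρ → (65,65,-2)
river: ρ → (-2,67,32)
closes: descent 2, river 14
min |a| on river = 2

2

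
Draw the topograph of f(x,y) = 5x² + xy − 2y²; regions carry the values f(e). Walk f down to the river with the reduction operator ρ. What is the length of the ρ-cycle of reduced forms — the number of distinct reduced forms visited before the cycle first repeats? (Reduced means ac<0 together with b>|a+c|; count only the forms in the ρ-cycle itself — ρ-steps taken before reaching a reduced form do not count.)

D = 41, ⌊√D⌋ = 6
descent: ρ → (-2,3,4)  [lands on river]
river: ρ → (4,5,-1)
river: ρ → (-1,5,4)
river: ρ → (4,3,-2)
river: ρ → (-2,5,2)
river: ρ → (2,3,-4)
river: ρ → (-4,5,1)
river: ρ → (1,5,-4)
river: ρ → (-4,3,2)
river: ρ → (2,5,-2)
ρ-cycle length = 10 (tail of 1 descent step not counted)

10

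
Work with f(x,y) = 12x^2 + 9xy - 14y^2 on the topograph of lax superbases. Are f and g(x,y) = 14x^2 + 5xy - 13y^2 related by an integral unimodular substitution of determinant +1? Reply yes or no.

D₁ = 753, D₂ = 753
river cycle of f (length 24): (-14, 19, 7), (7, 23, -8), (-8, 25, 4), (4, 23, -14), (-14, 5, 13), (13, 21, -6), (-6, 27, 1), (1, 27, -6), (-6, 21, 13), (13, 5, -14), … (14 more)
river cycle of g (length 24): (-13, 21, 6), (6, 27, -1), (-1, 27, 6), (6, 21, -13), (-13, 5, 14), (14, 23, -4), (-4, 25, 8), (8, 23, -7), (-7, 19, 14), (14, 9, -12), … (14 more)
cycles differ ⇒ inequivalent

no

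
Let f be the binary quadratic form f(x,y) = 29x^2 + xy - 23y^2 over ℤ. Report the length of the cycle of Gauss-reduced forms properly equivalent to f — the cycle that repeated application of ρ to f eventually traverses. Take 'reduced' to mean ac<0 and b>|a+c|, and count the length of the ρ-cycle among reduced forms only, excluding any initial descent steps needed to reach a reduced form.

D = 2669, ⌊√D⌋ = 51
descent: ρ → (-23,45,7)  [lands on river]
river: ρ → (7,39,-41)
river: ρ → (-41,43,5)
river: ρ → (5,47,-23)
ρ-cycle length = 4 (tail of 1 descent step not counted)

4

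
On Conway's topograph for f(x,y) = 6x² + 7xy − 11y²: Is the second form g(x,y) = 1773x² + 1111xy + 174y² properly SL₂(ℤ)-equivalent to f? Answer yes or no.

D₁ = 313, D₂ = 313
river cycle of f (length 38): (-11, 15, 2), (2, 17, -3), (-3, 13, 12), (12, 11, -4), (-4, 13, 9), (9, 5, -8), (-8, 11, 6), (6, 13, -6), (-6, 11, 8), (8, 5, -9), … (28 more)
river cycle of g (length 38): (6, 7, -11), (-11, 15, 2), (2, 17, -3), (-3, 13, 12), (12, 11, -4), (-4, 13, 9), (9, 5, -8), (-8, 11, 6), (6, 13, -6), (-6, 11, 8), … (28 more)
cycles coincide ⇒ equivalent

yes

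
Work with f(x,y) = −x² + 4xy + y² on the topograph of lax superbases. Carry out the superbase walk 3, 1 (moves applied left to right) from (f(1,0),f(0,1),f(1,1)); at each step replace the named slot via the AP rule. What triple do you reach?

start (-1,1,4) = (f(1,0),f(0,1),f(1,1))
replace slot 3: 2·((-1)+1) − 4 = -4 → (-1,1,-4)
replace slot 1: 2·(1+(-4)) − (-1) = -5 → (-5,1,-4)

-5,1,-4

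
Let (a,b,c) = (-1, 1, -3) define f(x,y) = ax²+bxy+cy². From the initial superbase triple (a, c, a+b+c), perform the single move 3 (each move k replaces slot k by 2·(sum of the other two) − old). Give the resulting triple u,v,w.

start (-1,-3,-3) = (f(1,0),f(0,1),f(1,1))
replace slot 3: 2·((-1)+(-3)) − (-3) = -5 → (-1,-3,-5)

-1,-3,-5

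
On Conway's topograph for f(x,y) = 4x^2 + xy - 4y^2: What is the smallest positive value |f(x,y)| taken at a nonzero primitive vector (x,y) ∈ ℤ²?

river: ρ → (-4,7,1)
river: ρ → (1,7,-4)
river: ρ → (-4,1,4)
river: ρ → (4,7,-1)
river: ρ → (-1,7,4)
river: ρ → (4,1,-4)
closes: descent 0, river 6
min |a| on river = 1

1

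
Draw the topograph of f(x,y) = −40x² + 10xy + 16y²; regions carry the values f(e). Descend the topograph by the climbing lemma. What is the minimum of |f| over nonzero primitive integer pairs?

descent: ρ → (16,22,-34)  [lands on river]
river: ρ → (-34,46,4)
river: ρ → (4,50,-10)
river: ρ → (-10,50,4)
river: ρ → (4,46,-34)
river: ρ → (-34,22,16)
river: ρ → (16,42,-14)
river: ρ → (-14,42,16)
closes: descent 1, river 8
min |a| on river = 4

4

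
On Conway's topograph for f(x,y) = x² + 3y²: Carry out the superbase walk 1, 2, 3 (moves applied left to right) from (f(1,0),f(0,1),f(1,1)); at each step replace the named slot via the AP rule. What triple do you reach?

start (1,3,4) = (f(1,0),f(0,1),f(1,1))
replace slot 1: 2·(3+4) − 1 = 13 → (13,3,4)
replace slot 2: 2·(13+4) − 3 = 31 → (13,31,4)
replace slot 3: 2·(13+31) − 4 = 84 → (13,31,84)

13,31,84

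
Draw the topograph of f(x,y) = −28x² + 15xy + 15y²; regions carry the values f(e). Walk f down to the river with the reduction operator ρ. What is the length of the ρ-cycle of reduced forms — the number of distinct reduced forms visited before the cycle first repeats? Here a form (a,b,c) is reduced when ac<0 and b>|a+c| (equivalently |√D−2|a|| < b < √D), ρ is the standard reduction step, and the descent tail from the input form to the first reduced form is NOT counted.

D = 1905, ⌊√D⌋ = 43
river: ρ → (15,15,-28)
river: ρ → (-28,41,2)
river: ρ → (2,43,-7)
river: ρ → (-7,41,8)
river: ρ → (8,39,-12)
river: ρ → (-12,33,17)
river: ρ → (17,35,-10)
river: ρ → (-10,25,32)
river: ρ → (32,39,-3)
river: ρ → (-3,39,32)
river: ρ → (32,25,-10)
river: ρ → (-10,35,17)
river: ρ → (17,33,-12)
river: ρ → (-12,39,8)
river: ρ → (8,41,-7)
river: ρ → (-7,43,2)
river: ρ → (2,41,-28)
river: ρ → (-28,15,15)
ρ-cycle length = 18 (tail of 0 descent steps not counted)

18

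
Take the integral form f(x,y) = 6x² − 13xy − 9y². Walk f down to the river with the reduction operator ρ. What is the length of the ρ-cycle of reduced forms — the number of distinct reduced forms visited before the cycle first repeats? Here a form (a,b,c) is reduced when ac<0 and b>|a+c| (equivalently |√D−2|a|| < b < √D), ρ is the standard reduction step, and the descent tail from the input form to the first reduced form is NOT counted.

D = 385, ⌊√D⌋ = 19
descent: ρ → (-9,13,6)  [lands on river]
river: ρ → (6,11,-11)
river: ρ → (-11,11,6)
river: ρ → (6,13,-9)
river: ρ → (-9,5,10)
river: ρ → (10,15,-4)
river: ρ → (-4,17,6)
river: ρ → (6,19,-1)
river: ρ → (-1,19,6)
river: ρ → (6,17,-4)
river: ρ → (-4,15,10)
river: ρ → (10,5,-9)
ρ-cycle length = 12 (tail of 1 descent step not counted)

12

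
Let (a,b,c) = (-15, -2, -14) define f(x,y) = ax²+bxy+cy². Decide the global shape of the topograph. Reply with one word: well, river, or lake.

D = b²−4ac = (-2)² − 4·(-15)·(-14) = -836
D < 0 ⇒ definite ⇒ every region one sign ⇒ single well

well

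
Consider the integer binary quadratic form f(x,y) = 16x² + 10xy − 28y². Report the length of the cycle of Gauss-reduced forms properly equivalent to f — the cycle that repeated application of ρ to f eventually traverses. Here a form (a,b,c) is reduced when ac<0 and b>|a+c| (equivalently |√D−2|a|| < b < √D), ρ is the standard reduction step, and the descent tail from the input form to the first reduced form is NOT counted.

D = 1892, ⌊√D⌋ = 43
descent: ρ → (-28,-10,16)
descent: ρ → (16,42,-2)  [lands on river]
river: ρ → (-2,42,16)
river: ρ → (16,22,-22)
river: ρ → (-22,22,16)
ρ-cycle length = 4 (tail of 2 descent steps not counted)

4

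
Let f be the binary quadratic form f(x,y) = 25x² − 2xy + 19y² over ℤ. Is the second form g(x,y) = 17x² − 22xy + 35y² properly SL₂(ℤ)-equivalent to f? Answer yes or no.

D₁ = -1896, D₂ = -1896
f: flip: (25,-2,19)→(19,2,25)
f: reduced (well bottom): (19,2,25) with a≤c, −a<b≤a
g: translate: b→12 (≡-22 mod 34), so (17,-22,35)→(17,12,30)
g: reduced (well bottom): (17,12,30) with a≤c, −a<b≤a
reduced forms (19, 2, 25) vs (17, 12, 30) ⇒ inequivalent

no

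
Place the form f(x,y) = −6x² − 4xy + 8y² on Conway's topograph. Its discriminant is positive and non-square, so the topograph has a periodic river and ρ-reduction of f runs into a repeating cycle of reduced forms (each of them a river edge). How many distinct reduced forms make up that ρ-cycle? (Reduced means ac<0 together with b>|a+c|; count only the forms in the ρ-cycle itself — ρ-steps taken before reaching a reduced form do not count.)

D = 208, ⌊√D⌋ = 14
descent: ρ → (8,4,-6)  [lands on river]
river: ρ → (-6,8,6)
river: ρ → (6,4,-8)
river: ρ → (-8,12,2)
river: ρ → (2,12,-8)
river: ρ → (-8,4,6)
river: ρ → (6,8,-6)
river: ρ → (-6,4,8)
river: ρ → (8,12,-2)
river: ρ → (-2,12,8)
ρ-cycle length = 10 (tail of 1 descent step not counted)

10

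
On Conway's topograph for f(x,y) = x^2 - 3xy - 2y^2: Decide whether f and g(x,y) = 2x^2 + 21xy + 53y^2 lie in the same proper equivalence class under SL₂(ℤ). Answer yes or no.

D₁ = 17, D₂ = 17
river cycle of f (length 6): (-2, 3, 1), (1, 3, -2), (-2, 1, 2), (2, 3, -1), (-1, 3, 2), (2, 1, -2)
river cycle of g (length 6): (2, 1, -2), (-2, 3, 1), (1, 3, -2), (-2, 1, 2), (2, 3, -1), (-1, 3, 2)
cycles coincide ⇒ equivalent

yes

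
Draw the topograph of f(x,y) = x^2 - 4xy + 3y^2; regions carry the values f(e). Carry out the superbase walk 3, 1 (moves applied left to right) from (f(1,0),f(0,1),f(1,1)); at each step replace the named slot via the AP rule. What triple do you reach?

start (1,3,0) = (f(1,0),f(0,1),f(1,1))
replace slot 3: 2·(1+3) − 0 = 8 → (1,3,8)
replace slot 1: 2·(3+8) − 1 = 21 → (21,3,8)

21,3,8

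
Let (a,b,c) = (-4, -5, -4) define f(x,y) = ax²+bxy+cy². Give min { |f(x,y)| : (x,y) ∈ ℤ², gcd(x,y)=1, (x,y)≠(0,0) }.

translate: b→-3 (≡5 mod 8), so (4,5,4)→(4,-3,3)
flip: (4,-3,3)→(3,3,4)
reduced (well bottom): (3,3,4) with a≤c, −a<b≤a
well minimum |f| = |-3| = 3 (negative-definite)

3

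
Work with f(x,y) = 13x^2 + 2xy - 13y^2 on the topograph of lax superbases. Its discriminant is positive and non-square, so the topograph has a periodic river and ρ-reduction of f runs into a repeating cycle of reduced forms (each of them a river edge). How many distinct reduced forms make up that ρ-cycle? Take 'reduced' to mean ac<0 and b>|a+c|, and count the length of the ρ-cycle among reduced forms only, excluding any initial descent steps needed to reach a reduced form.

D = 680, ⌊√D⌋ = 26
river: ρ → (-13,24,2)
river: ρ → (2,24,-13)
river: ρ → (-13,2,13)
river: ρ → (13,24,-2)
river: ρ → (-2,24,13)
river: ρ → (13,2,-13)
ρ-cycle length = 6 (tail of 0 descent steps not counted)

6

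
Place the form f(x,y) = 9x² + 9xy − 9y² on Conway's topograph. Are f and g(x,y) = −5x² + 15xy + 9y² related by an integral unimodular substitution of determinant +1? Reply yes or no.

D₁ = 405, D₂ = 405
river cycle of f (length 2): (-9, 9, 9), (9, 9, -9)
river cycle of g (length 6): (9, 3, -11), (-11, 19, 1), (1, 19, -11), (-11, 3, 9), (9, 15, -5), (-5, 15, 9)
cycles differ ⇒ inequivalent

no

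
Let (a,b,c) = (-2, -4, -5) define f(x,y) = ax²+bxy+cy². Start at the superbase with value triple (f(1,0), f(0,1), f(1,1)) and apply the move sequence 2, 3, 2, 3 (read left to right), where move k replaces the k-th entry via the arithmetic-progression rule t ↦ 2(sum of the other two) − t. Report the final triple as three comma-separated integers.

start (-2,-5,-11) = (f(1,0),f(0,1),f(1,1))
replace slot 2: 2·((-2)+(-11)) − (-5) = -21 → (-2,-21,-11)
replace slot 3: 2·((-2)+(-21)) − (-11) = -35 → (-2,-21,-35)
replace slot 2: 2·((-2)+(-35)) − (-21) = -53 → (-2,-53,-35)
replace slot 3: 2·((-2)+(-53)) − (-35) = -75 → (-2,-53,-75)

-2,-53,-75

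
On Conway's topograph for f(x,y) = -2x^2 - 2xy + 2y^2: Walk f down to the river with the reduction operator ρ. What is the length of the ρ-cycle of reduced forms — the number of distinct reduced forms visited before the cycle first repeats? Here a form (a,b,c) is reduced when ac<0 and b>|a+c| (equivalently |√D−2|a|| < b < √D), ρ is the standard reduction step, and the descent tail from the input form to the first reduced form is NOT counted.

D = 20, ⌊√D⌋ = 4
descent: ρ → (2,2,-2)  [lands on river]
river: ρ → (-2,2,2)
ρ-cycle length = 2 (tail of 1 descent step not counted)

2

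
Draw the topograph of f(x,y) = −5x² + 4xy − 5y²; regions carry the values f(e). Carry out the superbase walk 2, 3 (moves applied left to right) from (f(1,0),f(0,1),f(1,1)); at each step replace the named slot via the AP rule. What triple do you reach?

start (-5,-5,-6) = (f(1,0),f(0,1),f(1,1))
replace slot 2: 2·((-5)+(-6)) − (-5) = -17 → (-5,-17,-6)
replace slot 3: 2·((-5)+(-17)) − (-6) = -38 → (-5,-17,-38)

-5,-17,-38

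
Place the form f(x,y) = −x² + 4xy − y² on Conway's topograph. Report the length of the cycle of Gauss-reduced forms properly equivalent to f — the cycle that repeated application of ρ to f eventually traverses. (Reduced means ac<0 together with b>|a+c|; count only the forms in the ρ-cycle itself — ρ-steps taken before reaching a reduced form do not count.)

D = 12, ⌊√D⌋ = 3
descent: ρ → (-1,2,2)  [lands on river]
river: ρ → (2,2,-1)
ρ-cycle length = 2 (tail of 1 descent step not counted)

2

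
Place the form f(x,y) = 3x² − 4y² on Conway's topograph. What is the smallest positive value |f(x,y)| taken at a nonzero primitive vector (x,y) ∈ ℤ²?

descent: ρ → (-4,0,3)
descent: ρ → (3,6,-1)  [lands on river]
river: ρ → (-1,6,3)
closes: descent 2, river 2
min |a| on river = 1

1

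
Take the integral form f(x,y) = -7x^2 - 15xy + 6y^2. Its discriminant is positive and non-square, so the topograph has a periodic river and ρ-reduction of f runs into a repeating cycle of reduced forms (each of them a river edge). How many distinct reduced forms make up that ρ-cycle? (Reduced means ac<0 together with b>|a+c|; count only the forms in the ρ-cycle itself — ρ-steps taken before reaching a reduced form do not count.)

D = 393, ⌊√D⌋ = 19
descent: ρ → (6,15,-7)  [lands on river]
river: ρ → (-7,13,8)
river: ρ → (8,19,-1)
river: ρ → (-1,19,8)
river: ρ → (8,13,-7)
river: ρ → (-7,15,6)
river: ρ → (6,9,-13)
river: ρ → (-13,17,2)
river: ρ → (2,19,-4)
river: ρ → (-4,13,14)
river: ρ → (14,15,-3)
river: ρ → (-3,15,14)
river: ρ → (14,13,-4)
river: ρ → (-4,19,2)
river: ρ → (2,17,-13)
river: ρ → (-13,9,6)
ρ-cycle length = 16 (tail of 1 descent step not counted)

16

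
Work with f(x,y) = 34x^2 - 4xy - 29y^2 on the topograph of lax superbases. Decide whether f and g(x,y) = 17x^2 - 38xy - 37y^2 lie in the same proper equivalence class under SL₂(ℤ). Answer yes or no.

D₁ = 3960, D₂ = 3960
river cycle of f (length 4): (-29, 62, 1), (1, 62, -29), (-29, 54, 9), (9, 54, -29)
river cycle of g (length 8): (-37, 38, 17), (17, 30, -45), (-45, 60, 2), (2, 60, -45), (-45, 30, 17), (17, 38, -37), (-37, 36, 18), (18, 36, -37)
cycles differ ⇒ inequivalent

no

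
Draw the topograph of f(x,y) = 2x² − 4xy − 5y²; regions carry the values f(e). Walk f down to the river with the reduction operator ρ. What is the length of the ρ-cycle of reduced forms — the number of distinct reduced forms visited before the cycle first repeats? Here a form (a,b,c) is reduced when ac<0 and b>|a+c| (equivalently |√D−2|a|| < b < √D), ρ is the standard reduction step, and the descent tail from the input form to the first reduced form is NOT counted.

D = 56, ⌊√D⌋ = 7
descent: ρ → (-5,4,2)  [lands on river]
river: ρ → (2,4,-5)
river: ρ → (-5,6,1)
river: ρ → (1,6,-5)
ρ-cycle length = 4 (tail of 1 descent step not counted)

4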